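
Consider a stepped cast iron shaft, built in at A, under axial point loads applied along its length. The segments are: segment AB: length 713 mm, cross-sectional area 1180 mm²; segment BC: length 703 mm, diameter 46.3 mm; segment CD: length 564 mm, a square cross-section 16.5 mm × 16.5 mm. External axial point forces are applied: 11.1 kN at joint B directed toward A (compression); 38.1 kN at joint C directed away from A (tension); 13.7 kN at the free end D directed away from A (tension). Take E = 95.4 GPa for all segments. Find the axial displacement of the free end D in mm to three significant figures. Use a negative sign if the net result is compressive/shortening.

Internal axial forces (sectioning from the free end, tension +): N_CD = 13.7 kN, N_BC = 51.8 kN, N_AB = 40.7 kN.
A_BC = 1684 mm².
A_CD = 272.2 mm².
δ_AB = 40700·713/(1180·95400) = 0.2578 mm
δ_BC = 51800·703/(1684·95400) = 0.2267 mm
δ_CD = 13700·564/(272.2·95400) = 0.2975 mm
δ = Σδ_i = 0.782 mm.

0.782 mm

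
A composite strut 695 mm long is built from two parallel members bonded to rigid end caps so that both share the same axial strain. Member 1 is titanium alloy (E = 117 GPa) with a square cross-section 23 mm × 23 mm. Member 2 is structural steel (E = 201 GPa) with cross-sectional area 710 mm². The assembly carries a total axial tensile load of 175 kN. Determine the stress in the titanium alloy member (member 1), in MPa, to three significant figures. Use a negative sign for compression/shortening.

100 MPa

A_1 = 529 mm².
Equal strain + equilibrium ⇒ each member carries load in proportion to AE: A₁E₁ = 61890000 N, A₂E₂ = 142700000 N, ΣAE = 204600000 N.
σ₁ = P·E₁/ΣAE = 175000·117000/204600000 = 100.1 MPa.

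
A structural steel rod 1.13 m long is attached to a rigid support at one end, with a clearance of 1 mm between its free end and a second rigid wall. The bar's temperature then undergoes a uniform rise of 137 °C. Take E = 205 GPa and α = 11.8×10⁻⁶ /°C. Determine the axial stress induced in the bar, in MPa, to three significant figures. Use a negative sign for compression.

-150 MPa

Free thermal expansion αLΔT = 11.8e-6 · 1130 · 137 = 1.827 mm.
The walls engage after the gap closes; constrained expansion = 1.827 − 1 = 0.8268 mm.
The walls impose strain ε = −(0.8268)/1130 = -7.3164e-04; σ = Eε = 205000 · -7.3164e-04 = -150 MPa.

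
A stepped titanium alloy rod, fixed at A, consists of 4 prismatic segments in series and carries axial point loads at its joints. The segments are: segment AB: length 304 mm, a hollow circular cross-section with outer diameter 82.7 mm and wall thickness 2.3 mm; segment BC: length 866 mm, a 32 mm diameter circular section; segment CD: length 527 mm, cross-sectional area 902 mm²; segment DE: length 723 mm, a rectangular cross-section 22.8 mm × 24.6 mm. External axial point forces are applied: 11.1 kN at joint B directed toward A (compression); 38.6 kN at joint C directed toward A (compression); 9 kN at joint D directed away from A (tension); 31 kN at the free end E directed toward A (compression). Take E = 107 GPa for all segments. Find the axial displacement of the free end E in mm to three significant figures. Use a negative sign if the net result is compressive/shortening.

-1.45 mm

Internal axial forces (sectioning from the free end, tension +): N_DE = -31 kN, N_CD = -22 kN, N_BC = -60.6 kN, N_AB = -71.7 kN.
A_AB = 580.9 mm².
A_BC = 804.2 mm².
A_DE = 560.9 mm².
δ_AB = -71700·304/(580.9·107000) = -0.3507 mm
δ_BC = -60600·866/(804.2·107000) = -0.6098 mm
δ_CD = -22000·527/(902·107000) = -0.1201 mm
δ_DE = -31000·723/(560.9·107000) = -0.3735 mm
δ = Σδ_i = -1.454 mm.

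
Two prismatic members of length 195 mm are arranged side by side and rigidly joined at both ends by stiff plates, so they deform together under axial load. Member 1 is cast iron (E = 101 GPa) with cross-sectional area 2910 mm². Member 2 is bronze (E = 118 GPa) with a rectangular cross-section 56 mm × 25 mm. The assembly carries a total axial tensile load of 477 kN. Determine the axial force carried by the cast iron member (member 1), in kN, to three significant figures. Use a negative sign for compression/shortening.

305 kN

A_2 = 1400 mm².
Equal strain + equilibrium ⇒ each member carries load in proportion to AE: A₁E₁ = 293900000 N, A₂E₂ = 165200000 N, ΣAE = 459100000 N.
F₁ = P·A₁E₁/ΣAE = 477000·293900000/459100000 = 305400 N.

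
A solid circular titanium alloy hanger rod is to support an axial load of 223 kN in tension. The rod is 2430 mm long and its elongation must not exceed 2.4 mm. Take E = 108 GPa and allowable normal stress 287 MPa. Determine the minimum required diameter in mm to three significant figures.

Required area A ≥ P/σ_allow = 223000/287 = 777 mm².
For a solid circular section, d ≥ √(4A/π) = 31.45 mm.
Elongation limit: A ≥ PL/(Eδ_allow) = 223000·2430/(108000·2.4) = 2091 mm² ⇒ d ≥ 51.59 mm.
The elongation limit governs.

51.6 mm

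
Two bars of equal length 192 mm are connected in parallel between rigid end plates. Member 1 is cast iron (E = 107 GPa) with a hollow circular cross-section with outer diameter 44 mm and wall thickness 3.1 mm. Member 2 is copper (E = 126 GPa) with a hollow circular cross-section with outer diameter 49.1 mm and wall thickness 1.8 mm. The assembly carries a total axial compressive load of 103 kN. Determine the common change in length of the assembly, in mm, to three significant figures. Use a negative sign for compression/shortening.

-0.259 mm

A_1 = 398.3 mm².
A_2 = 267.5 mm².
Equal strain + equilibrium ⇒ each member carries load in proportion to AE: A₁E₁ = 42620000 N, A₂E₂ = 33700000 N, ΣAE = 76320000 N.
δ = PL/ΣAE = -103000·192/76320000 = -0.2591 mm.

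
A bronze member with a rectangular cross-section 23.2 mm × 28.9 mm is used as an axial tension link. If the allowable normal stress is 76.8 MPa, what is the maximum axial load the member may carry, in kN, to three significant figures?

51.5 kN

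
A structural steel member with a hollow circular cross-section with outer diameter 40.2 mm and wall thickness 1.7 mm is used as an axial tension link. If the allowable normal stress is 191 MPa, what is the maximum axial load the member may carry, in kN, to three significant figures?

39.3 kN

A = 205.6 mm².
P_max = σ_allow · A = 191 · 205.6 = 39270 N = 39.27 kN.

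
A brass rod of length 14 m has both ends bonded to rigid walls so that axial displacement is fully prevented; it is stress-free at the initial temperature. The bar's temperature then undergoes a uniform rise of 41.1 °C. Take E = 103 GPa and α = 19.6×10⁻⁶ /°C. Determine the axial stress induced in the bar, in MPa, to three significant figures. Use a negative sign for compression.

-83.0 MPa

Free thermal expansion αLΔT = 19.6e-6 · 14000 · 41.1 = 11.28 mm.
The walls impose strain ε = −(11.28)/14000 = -8.0556e-04; σ = Eε = 103000 · -8.0556e-04 = -82.97 MPa.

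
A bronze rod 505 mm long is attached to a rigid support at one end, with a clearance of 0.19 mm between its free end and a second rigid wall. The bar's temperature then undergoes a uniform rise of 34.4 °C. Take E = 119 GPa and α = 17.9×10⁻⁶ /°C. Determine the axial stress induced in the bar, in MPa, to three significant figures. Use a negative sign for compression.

-28.5 MPa

Free thermal expansion αLΔT = 17.9e-6 · 505 · 34.4 = 0.311 mm.
The walls engage after the gap closes; constrained expansion = 0.311 − 0.19 = 0.121 mm.
The walls impose strain ε = −(0.121)/505 = -2.3952e-04; σ = Eε = 119000 · -2.3952e-04 = -28.5 MPa.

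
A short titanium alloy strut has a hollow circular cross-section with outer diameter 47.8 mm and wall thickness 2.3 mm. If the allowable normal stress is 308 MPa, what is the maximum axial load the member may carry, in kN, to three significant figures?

101 kN

A = 328.8 mm².
P_max = σ_allow · A = 308 · 328.8 = 101300 N = 101.3 kN.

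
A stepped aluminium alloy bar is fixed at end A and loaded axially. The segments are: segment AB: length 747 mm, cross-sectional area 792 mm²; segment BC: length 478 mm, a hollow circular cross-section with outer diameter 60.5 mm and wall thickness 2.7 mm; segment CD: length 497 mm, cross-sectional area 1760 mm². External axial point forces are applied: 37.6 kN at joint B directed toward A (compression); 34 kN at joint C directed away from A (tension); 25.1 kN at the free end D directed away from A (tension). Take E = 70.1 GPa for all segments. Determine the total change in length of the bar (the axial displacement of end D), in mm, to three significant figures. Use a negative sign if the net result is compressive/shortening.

1.21 mm

Internal axial forces (sectioning from the free end, tension +): N_CD = 25.1 kN, N_BC = 59.1 kN, N_AB = 21.5 kN.
A_BC = 490.3 mm².
δ_AB = 21500·747/(792·70100) = 0.2893 mm
δ_BC = 59100·478/(490.3·70100) = 0.822 mm
δ_CD = 25100·497/(1760·70100) = 0.1011 mm
δ = Σδ_i = 1.212 mm.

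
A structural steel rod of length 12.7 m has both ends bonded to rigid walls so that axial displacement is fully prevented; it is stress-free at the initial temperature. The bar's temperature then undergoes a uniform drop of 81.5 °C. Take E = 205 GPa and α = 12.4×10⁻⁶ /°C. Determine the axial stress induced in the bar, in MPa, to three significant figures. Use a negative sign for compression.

Free thermal expansion αLΔT = 12.4e-6 · 12700 · -81.5 = -12.83 mm.
The walls impose strain ε = −(-12.83)/12700 = 1.0106e-03; σ = Eε = 205000 · 1.0106e-03 = 207.2 MPa.

207 MPa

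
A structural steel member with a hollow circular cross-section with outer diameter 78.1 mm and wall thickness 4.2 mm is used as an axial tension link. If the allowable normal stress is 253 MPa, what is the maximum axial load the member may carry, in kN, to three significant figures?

A = 975.1 mm².
P_max = σ_allow · A = 253 · 975.1 = 246700 N = 246.7 kN.

247 kN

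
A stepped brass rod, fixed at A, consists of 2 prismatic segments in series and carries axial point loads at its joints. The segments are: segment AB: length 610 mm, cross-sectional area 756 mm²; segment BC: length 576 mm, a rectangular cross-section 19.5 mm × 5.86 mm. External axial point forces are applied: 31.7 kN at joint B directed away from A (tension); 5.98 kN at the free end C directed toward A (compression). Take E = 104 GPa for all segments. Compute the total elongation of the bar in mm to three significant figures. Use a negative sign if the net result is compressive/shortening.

-0.0903 mm

Internal axial forces (sectioning from the free end, tension +): N_BC = -5.98 kN, N_AB = 25.72 kN.
A_BC = 114.3 mm².
δ_AB = 25720·610/(756·104000) = 0.1995 mm
δ_BC = -5980·576/(114.3·104000) = -0.2898 mm
δ = Σδ_i = -0.09029 mm.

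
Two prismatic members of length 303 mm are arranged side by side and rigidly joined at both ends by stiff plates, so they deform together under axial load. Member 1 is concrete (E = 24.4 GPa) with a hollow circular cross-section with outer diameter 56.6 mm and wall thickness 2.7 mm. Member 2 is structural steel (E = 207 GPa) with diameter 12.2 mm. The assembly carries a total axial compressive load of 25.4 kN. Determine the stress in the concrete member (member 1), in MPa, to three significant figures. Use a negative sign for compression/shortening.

-17.5 MPa

A_1 = 457.2 mm².
A_2 = 116.9 mm².
Equal strain + equilibrium ⇒ each member carries load in proportion to AE: A₁E₁ = 11160000 N, A₂E₂ = 24200000 N, ΣAE = 35350000 N.
σ₁ = P·E₁/ΣAE = -25400·24400/35350000 = -17.53 MPa.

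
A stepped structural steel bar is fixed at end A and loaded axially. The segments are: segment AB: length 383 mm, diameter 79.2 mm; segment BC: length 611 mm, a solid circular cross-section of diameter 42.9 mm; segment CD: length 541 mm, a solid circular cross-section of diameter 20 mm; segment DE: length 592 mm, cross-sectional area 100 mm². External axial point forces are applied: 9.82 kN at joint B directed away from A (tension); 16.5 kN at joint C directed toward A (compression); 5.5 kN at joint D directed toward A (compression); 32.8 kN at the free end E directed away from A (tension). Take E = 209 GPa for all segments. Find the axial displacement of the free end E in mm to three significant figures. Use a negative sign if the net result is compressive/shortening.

Internal axial forces (sectioning from the free end, tension +): N_DE = 32.8 kN, N_CD = 27.3 kN, N_BC = 10.8 kN, N_AB = 20.62 kN.
A_AB = 4927 mm².
A_BC = 1445 mm².
A_CD = 314.2 mm².
δ_AB = 20620·383/(4927·209000) = 0.00767 mm
δ_BC = 10800·611/(1445·209000) = 0.02184 mm
δ_CD = 27300·541/(314.2·209000) = 0.2249 mm
δ_DE = 32800·592/(100·209000) = 0.9291 mm
δ = Σδ_i = 1.184 mm.

1.18 mm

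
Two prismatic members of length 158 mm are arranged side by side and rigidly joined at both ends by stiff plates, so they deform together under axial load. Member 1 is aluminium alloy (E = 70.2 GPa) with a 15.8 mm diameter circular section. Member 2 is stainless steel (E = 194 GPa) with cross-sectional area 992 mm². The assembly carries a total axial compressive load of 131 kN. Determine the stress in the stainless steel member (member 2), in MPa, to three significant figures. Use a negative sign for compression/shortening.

-123 MPa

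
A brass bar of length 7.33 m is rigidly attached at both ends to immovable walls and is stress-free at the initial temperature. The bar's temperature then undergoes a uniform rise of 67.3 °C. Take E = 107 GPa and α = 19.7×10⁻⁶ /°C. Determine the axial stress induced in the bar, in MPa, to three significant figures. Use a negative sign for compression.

-142 MPa

Free thermal expansion αLΔT = 19.7e-6 · 7330 · 67.3 = 9.718 mm.
The walls impose strain ε = −(9.718)/7330 = -1.3258e-03; σ = Eε = 107000 · -1.3258e-03 = -141.9 MPa.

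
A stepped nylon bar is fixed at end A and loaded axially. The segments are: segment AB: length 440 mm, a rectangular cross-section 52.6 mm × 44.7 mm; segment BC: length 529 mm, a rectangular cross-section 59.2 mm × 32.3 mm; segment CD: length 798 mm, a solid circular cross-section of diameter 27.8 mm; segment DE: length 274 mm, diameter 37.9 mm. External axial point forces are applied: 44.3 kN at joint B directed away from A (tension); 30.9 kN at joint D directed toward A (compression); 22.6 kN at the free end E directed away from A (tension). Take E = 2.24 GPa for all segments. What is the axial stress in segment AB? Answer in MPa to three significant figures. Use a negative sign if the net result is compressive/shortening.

Internal axial forces (sectioning from the free end, tension +): N_DE = 22.6 kN, N_CD = -8.3 kN, N_BC = -8.3 kN, N_AB = 36 kN.
A_AB = 2351 mm².
σ_AB = N_AB/A_AB = 36000/2351 = 15.31 MPa.

15.3 MPa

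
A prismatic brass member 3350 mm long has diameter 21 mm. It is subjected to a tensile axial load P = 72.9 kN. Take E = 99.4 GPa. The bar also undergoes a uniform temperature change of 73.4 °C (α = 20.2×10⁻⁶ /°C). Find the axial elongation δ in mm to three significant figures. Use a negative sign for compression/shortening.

12.1 mm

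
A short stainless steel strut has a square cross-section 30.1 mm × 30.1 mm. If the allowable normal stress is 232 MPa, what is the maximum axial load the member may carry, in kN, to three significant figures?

210 kN

A = 906 mm².
P_max = σ_allow · A = 232 · 906 = 210200 N = 210.2 kN.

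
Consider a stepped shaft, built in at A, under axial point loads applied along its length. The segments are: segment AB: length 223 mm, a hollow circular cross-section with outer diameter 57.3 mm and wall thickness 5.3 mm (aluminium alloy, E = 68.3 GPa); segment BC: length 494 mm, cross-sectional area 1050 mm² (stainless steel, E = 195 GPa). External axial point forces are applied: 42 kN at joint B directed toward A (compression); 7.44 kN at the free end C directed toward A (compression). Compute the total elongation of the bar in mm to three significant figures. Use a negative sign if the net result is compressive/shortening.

Internal axial forces (sectioning from the free end, tension +): N_BC = -7.44 kN, N_AB = -49.44 kN.
A_AB = 865.8 mm².
δ_AB = -49440·223/(865.8·68300) = -0.1864 mm
δ_BC = -7440·494/(1050·195000) = -0.01795 mm
δ = Σδ_i = -0.2044 mm.

-0.204 mm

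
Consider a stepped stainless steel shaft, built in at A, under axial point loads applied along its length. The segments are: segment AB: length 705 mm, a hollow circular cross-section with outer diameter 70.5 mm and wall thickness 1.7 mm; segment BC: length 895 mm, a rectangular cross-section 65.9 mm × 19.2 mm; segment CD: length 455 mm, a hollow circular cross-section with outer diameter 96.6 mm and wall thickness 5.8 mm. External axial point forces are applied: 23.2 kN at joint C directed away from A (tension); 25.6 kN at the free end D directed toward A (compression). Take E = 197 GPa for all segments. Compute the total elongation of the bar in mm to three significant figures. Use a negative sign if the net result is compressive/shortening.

-0.0677 mm

Internal axial forces (sectioning from the free end, tension +): N_CD = -25.6 kN, N_BC = -2.4 kN, N_AB = -2.4 kN.
A_AB = 367.4 mm².
A_BC = 1265 mm².
A_CD = 1654 mm².
δ_AB = -2400·705/(367.4·197000) = -0.02337 mm
δ_BC = -2400·895/(1265·197000) = -0.008618 mm
δ_CD = -25600·455/(1654·197000) = -0.03574 mm
δ = Σδ_i = -0.06773 mm.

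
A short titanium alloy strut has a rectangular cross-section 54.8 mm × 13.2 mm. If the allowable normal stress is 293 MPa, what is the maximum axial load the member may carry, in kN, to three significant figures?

212 kN

A = 723.4 mm².
P_max = σ_allow · A = 293 · 723.4 = 211900 N = 211.9 kN.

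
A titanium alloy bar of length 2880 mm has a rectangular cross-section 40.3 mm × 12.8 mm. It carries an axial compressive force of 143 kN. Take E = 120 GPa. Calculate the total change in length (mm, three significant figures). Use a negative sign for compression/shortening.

A = 515.8 mm².
δ_mech = NL/(AE) = -143000·2880/(515.8·120000) = -6.653 mm.

-6.65 mm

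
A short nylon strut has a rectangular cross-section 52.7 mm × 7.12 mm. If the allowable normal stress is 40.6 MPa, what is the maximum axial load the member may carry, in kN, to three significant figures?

A = 375.2 mm².
P_max = σ_allow · A = 40.6 · 375.2 = 15230 N = 15.23 kN.

15.2 kN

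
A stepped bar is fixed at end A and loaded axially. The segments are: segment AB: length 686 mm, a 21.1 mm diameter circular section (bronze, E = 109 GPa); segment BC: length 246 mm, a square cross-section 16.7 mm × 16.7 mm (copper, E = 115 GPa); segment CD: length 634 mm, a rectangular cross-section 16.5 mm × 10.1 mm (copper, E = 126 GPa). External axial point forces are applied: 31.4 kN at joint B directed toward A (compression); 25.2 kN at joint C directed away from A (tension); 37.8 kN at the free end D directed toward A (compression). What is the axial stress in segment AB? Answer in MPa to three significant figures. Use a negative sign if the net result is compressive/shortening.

-126 MPa

Internal axial forces (sectioning from the free end, tension +): N_CD = -37.8 kN, N_BC = -12.6 kN, N_AB = -44 kN.
A_AB = 349.7 mm².
σ_AB = N_AB/A_AB = -44000/349.7 = -125.8 MPa.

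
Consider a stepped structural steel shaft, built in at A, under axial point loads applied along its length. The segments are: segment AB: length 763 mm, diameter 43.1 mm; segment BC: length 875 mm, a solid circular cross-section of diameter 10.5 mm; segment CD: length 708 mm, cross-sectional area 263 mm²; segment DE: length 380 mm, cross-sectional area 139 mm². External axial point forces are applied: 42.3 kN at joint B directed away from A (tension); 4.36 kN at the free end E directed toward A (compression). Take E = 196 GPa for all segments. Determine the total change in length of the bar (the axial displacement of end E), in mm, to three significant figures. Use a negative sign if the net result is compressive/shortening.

Internal axial forces (sectioning from the free end, tension +): N_DE = -4.36 kN, N_CD = -4.36 kN, N_BC = -4.36 kN, N_AB = 37.94 kN.
A_AB = 1459 mm².
A_BC = 86.59 mm².
δ_AB = 37940·763/(1459·196000) = 0.1012 mm
δ_BC = -4360·875/(86.59·196000) = -0.2248 mm
δ_CD = -4360·708/(263·196000) = -0.05988 mm
δ_DE = -4360·380/(139·196000) = -0.06081 mm
δ = Σδ_i = -0.2443 mm.

-0.244 mm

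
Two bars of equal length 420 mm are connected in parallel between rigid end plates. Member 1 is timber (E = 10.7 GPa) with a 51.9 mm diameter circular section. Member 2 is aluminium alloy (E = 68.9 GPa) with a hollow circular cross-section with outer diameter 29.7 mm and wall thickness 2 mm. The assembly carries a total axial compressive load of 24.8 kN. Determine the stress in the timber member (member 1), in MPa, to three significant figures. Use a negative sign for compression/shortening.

A_1 = 2116 mm².
A_2 = 174 mm².
Equal strain + equilibrium ⇒ each member carries load in proportion to AE: A₁E₁ = 22640000 N, A₂E₂ = 11990000 N, ΣAE = 34630000 N.
σ₁ = P·E₁/ΣAE = -24800·10700/34630000 = -7.663 MPa.

-7.66 MPa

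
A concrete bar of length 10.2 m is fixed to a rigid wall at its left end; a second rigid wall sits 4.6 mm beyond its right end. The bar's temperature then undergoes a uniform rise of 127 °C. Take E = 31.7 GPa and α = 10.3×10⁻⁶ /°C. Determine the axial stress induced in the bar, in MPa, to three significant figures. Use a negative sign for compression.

-27.2 MPa

Free thermal expansion αLΔT = 10.3e-6 · 10200 · 127 = 13.34 mm.
The walls engage after the gap closes; constrained expansion = 13.34 − 4.6 = 8.743 mm.
The walls impose strain ε = −(8.743)/10200 = -8.5712e-04; σ = Eε = 31700 · -8.5712e-04 = -27.17 MPa.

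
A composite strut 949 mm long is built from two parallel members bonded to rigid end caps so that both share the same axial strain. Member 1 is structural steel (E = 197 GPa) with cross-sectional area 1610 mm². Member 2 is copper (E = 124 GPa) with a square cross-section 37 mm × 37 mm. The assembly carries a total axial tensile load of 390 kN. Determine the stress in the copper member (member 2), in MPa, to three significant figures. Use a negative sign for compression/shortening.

99.3 MPa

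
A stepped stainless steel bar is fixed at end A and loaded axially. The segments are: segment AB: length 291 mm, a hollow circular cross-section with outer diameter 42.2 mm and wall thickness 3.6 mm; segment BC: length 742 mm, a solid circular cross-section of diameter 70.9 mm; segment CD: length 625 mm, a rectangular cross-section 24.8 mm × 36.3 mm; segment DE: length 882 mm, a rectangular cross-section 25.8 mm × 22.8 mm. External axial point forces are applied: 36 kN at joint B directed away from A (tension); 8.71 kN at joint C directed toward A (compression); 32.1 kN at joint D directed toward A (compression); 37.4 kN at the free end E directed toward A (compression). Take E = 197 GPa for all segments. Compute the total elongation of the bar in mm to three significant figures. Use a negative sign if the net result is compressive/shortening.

Internal axial forces (sectioning from the free end, tension +): N_DE = -37.4 kN, N_CD = -69.5 kN, N_BC = -78.21 kN, N_AB = -42.21 kN.
A_AB = 436.6 mm².
A_BC = 3948 mm².
A_CD = 900.2 mm².
A_DE = 588.2 mm².
δ_AB = -42210·291/(436.6·197000) = -0.1428 mm
δ_BC = -78210·742/(3948·197000) = -0.07461 mm
δ_CD = -69500·625/(900.2·197000) = -0.2449 mm
δ_DE = -37400·882/(588.2·197000) = -0.2847 mm
δ = Σδ_i = -0.747 mm.

-0.747 mm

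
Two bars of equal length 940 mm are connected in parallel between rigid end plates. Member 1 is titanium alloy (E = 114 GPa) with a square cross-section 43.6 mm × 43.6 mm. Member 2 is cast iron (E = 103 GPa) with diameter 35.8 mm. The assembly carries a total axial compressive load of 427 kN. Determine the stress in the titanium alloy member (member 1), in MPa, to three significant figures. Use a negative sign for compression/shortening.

A_1 = 1901 mm².
A_2 = 1007 mm².
Equal strain + equilibrium ⇒ each member carries load in proportion to AE: A₁E₁ = 216700000 N, A₂E₂ = 103700000 N, ΣAE = 320400000 N.
σ₁ = P·E₁/ΣAE = -427000·114000/320400000 = -151.9 MPa.

-152 MPa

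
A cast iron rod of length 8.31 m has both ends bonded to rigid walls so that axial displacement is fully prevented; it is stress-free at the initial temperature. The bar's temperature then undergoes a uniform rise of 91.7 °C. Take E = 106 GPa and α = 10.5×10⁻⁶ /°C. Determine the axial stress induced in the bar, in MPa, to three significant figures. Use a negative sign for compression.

Free thermal expansion αLΔT = 10.5e-6 · 8310 · 91.7 = 8.001 mm.
The walls impose strain ε = −(8.001)/8310 = -9.6285e-04; σ = Eε = 106000 · -9.6285e-04 = -102.1 MPa.

-102 MPa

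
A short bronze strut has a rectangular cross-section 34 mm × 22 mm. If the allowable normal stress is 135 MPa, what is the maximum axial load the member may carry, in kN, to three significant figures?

A = 748 mm².
P_max = σ_allow · A = 135 · 748 = 101000 N = 101 kN.

101 kN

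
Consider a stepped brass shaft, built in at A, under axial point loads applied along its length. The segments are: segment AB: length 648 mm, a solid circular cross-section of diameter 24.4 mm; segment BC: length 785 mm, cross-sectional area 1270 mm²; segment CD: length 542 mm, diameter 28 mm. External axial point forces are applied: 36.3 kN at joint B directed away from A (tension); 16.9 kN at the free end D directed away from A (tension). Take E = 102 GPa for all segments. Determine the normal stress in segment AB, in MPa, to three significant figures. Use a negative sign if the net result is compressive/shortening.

Internal axial forces (sectioning from the free end, tension +): N_CD = 16.9 kN, N_BC = 16.9 kN, N_AB = 53.2 kN.
A_AB = 467.6 mm².
σ_AB = N_AB/A_AB = 53200/467.6 = 113.8 MPa.

114 MPa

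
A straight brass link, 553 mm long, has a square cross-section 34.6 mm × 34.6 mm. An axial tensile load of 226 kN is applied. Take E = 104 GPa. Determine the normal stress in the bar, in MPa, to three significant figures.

A = 1197 mm².
σ = N/A = 226000/1197 = 188.8 MPa.

189 MPa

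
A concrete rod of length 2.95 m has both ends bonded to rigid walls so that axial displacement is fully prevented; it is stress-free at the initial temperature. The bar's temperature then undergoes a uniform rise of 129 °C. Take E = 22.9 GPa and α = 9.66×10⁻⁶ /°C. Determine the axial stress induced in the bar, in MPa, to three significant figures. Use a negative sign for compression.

-28.5 MPa

Free thermal expansion αLΔT = 9.66e-6 · 2950 · 129 = 3.676 mm.
The walls impose strain ε = −(3.676)/2950 = -1.2461e-03; σ = Eε = 22900 · -1.2461e-03 = -28.54 MPa.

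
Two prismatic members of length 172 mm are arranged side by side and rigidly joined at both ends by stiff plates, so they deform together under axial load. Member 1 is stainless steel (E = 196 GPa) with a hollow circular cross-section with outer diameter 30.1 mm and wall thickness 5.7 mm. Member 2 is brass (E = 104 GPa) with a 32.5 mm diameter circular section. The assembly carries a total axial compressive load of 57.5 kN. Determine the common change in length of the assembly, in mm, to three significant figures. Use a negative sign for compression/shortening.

-0.0575 mm

A_1 = 436.9 mm².
A_2 = 829.6 mm².
Equal strain + equilibrium ⇒ each member carries load in proportion to AE: A₁E₁ = 85640000 N, A₂E₂ = 86280000 N, ΣAE = 171900000 N.
δ = PL/ΣAE = -57500·172/171900000 = -0.05753 mm.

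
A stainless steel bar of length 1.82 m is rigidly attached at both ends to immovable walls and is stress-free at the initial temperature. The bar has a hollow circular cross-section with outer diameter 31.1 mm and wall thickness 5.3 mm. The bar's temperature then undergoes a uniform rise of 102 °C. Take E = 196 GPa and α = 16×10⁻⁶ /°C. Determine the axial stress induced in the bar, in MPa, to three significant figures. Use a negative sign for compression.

Free thermal expansion αLΔT = 16e-6 · 1820 · 102 = 2.97 mm.
The walls impose strain ε = −(2.97)/1820 = -1.6320e-03; σ = Eε = 196000 · -1.6320e-03 = -319.9 MPa.

-320 MPa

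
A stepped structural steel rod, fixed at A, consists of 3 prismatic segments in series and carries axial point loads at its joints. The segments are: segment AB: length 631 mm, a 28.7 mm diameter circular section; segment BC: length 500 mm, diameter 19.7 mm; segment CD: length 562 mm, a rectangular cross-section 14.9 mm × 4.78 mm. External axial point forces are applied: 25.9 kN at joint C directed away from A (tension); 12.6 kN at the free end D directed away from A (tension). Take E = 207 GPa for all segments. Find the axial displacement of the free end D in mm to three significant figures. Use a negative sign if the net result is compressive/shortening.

0.967 mm

Internal axial forces (sectioning from the free end, tension +): N_CD = 12.6 kN, N_BC = 38.5 kN, N_AB = 38.5 kN.
A_AB = 646.9 mm².
A_BC = 304.8 mm².
A_CD = 71.22 mm².
δ_AB = 38500·631/(646.9·207000) = 0.1814 mm
δ_BC = 38500·500/(304.8·207000) = 0.3051 mm
δ_CD = 12600·562/(71.22·207000) = 0.4803 mm
δ = Σδ_i = 0.9668 mm.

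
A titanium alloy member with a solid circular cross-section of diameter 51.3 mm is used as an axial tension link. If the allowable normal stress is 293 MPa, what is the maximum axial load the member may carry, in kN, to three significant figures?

606 kN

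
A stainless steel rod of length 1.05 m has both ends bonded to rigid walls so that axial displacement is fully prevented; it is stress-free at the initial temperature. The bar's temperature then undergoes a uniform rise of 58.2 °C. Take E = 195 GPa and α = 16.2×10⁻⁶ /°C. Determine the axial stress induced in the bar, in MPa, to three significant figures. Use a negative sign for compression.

Free thermal expansion αLΔT = 16.2e-6 · 1050 · 58.2 = 0.99 mm.
The walls impose strain ε = −(0.99)/1050 = -9.4284e-04; σ = Eε = 195000 · -9.4284e-04 = -183.9 MPa.

-184 MPa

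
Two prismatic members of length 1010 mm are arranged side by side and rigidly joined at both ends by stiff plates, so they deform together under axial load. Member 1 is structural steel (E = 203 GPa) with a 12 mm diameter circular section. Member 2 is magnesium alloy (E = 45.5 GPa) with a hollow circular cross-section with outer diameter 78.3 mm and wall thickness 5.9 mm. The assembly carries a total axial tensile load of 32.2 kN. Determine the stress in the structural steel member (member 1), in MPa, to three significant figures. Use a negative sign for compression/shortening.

77.8 MPa

A_1 = 113.1 mm².
A_2 = 1342 mm².
Equal strain + equilibrium ⇒ each member carries load in proportion to AE: A₁E₁ = 22960000 N, A₂E₂ = 61060000 N, ΣAE = 84020000 N.
σ₁ = P·E₁/ΣAE = 32200·203000/84020000 = 77.8 MPa.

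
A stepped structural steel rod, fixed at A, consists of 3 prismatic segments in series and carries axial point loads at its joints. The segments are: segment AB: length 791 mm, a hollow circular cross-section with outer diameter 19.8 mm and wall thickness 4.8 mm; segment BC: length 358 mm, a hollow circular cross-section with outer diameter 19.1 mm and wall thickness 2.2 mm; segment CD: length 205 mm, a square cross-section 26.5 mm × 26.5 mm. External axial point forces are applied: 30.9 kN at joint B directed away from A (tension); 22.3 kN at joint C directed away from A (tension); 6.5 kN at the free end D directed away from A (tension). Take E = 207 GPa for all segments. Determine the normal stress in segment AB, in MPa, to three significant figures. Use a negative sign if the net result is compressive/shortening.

Internal axial forces (sectioning from the free end, tension +): N_CD = 6.5 kN, N_BC = 28.8 kN, N_AB = 59.7 kN.
A_AB = 226.2 mm².
σ_AB = N_AB/A_AB = 59700/226.2 = 263.9 MPa.

264 MPa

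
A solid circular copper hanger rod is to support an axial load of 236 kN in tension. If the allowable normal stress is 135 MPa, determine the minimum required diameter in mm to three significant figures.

47.2 mm

Required area A ≥ P/σ_allow = 236000/135 = 1748 mm².
For a solid circular section, d ≥ √(4A/π) = 47.18 mm.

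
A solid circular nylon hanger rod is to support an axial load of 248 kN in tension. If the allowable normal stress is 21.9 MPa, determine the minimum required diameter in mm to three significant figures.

120 mm

Required area A ≥ P/σ_allow = 248000/21.9 = 11320 mm².
For a solid circular section, d ≥ √(4A/π) = 120.1 mm.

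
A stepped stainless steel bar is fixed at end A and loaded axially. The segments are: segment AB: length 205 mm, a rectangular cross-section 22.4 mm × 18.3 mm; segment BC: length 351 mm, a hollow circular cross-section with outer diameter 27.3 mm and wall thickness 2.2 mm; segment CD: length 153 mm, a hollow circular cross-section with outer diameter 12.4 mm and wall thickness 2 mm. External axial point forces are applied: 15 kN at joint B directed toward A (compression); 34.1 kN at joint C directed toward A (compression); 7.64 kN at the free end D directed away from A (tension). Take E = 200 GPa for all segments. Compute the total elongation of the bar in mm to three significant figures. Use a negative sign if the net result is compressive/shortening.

-0.282 mm

Internal axial forces (sectioning from the free end, tension +): N_CD = 7.64 kN, N_BC = -26.46 kN, N_AB = -41.46 kN.
A_AB = 409.9 mm².
A_BC = 173.5 mm².
A_CD = 65.35 mm².
δ_AB = -41460·205/(409.9·200000) = -0.1037 mm
δ_BC = -26460·351/(173.5·200000) = -0.2677 mm
δ_CD = 7640·153/(65.35·200000) = 0.08944 mm
δ = Σδ_i = -0.2819 mm.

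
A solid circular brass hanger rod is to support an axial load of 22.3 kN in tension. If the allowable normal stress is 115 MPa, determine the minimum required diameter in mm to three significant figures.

15.7 mm

Required area A ≥ P/σ_allow = 22300/115 = 193.9 mm².
For a solid circular section, d ≥ √(4A/π) = 15.71 mm.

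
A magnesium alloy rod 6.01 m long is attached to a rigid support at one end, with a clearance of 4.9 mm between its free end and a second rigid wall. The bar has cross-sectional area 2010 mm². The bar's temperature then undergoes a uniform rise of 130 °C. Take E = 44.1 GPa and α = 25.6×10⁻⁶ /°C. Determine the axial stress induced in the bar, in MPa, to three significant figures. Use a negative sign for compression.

-111 MPa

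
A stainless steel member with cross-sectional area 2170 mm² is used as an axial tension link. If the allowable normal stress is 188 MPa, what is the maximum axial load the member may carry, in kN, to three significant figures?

408 kN

P_max = σ_allow · A = 188 · 2170 = 408000 N = 408 kN.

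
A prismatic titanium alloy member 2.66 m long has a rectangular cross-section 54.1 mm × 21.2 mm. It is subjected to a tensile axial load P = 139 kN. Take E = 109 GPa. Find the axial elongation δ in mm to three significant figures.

A = 1147 mm².
δ_mech = NL/(AE) = 139000·2660/(1147·109000) = 2.958 mm.

2.96 mm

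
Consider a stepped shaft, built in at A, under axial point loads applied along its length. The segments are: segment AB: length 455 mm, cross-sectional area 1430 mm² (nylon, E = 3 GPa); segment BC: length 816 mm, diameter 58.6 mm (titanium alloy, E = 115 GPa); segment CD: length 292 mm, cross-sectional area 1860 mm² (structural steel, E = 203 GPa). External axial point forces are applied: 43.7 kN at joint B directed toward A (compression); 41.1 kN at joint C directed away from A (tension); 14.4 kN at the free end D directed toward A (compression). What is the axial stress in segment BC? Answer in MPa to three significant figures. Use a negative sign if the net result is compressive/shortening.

Internal axial forces (sectioning from the free end, tension +): N_CD = -14.4 kN, N_BC = 26.7 kN, N_AB = -17 kN.
A_BC = 2697 mm².
σ_BC = N_BC/A_BC = 26700/2697 = 9.9 MPa.

9.90 MPa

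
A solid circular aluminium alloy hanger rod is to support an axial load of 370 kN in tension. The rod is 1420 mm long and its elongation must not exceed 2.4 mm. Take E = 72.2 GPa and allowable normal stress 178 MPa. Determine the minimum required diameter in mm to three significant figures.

Required area A ≥ P/σ_allow = 370000/178 = 2079 mm².
For a solid circular section, d ≥ √(4A/π) = 51.45 mm.
Elongation limit: A ≥ PL/(Eδ_allow) = 370000·1420/(72200·2.4) = 3032 mm² ⇒ d ≥ 62.13 mm.
The elongation limit governs.

62.1 mm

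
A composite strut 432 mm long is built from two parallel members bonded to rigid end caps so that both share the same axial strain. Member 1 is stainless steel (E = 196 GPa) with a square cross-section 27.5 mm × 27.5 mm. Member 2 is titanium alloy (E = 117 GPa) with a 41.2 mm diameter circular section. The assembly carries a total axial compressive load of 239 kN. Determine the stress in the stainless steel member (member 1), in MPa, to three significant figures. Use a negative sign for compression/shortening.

-154 MPa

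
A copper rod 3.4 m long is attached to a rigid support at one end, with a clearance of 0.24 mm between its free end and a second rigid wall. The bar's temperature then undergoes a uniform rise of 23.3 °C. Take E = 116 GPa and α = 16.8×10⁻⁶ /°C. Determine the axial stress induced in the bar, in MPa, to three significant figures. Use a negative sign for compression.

-37.2 MPa

Free thermal expansion αLΔT = 16.8e-6 · 3400 · 23.3 = 1.331 mm.
The walls engage after the gap closes; constrained expansion = 1.331 − 0.24 = 1.091 mm.
The walls impose strain ε = −(1.091)/3400 = -3.2085e-04; σ = Eε = 116000 · -3.2085e-04 = -37.22 MPa.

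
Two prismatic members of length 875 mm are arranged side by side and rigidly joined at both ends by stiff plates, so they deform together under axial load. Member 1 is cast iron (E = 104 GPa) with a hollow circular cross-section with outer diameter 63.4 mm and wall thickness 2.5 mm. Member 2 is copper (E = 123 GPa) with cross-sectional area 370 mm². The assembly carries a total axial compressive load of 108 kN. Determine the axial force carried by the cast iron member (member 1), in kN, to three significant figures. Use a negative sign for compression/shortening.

A_1 = 478.3 mm².
Equal strain + equilibrium ⇒ each member carries load in proportion to AE: A₁E₁ = 49740000 N, A₂E₂ = 45510000 N, ΣAE = 95250000 N.
F₁ = P·A₁E₁/ΣAE = -108000·49740000/95250000 = -56400 N.

-56.4 kN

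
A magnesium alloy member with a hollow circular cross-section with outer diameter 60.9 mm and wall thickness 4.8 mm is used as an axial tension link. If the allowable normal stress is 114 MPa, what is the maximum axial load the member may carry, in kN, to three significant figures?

A = 846 mm².
P_max = σ_allow · A = 114 · 846 = 96440 N = 96.44 kN.

96.4 kN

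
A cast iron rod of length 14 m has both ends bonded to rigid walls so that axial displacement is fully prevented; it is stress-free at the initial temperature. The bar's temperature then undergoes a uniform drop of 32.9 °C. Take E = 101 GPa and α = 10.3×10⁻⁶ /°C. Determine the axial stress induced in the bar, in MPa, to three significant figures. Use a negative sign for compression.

Free thermal expansion αLΔT = 10.3e-6 · 14000 · -32.9 = -4.744 mm.
The walls impose strain ε = −(-4.744)/14000 = 3.3887e-04; σ = Eε = 101000 · 3.3887e-04 = 34.23 MPa.

34.2 MPa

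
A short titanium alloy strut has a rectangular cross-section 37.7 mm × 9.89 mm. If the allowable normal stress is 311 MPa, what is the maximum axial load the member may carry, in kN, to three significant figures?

116 kN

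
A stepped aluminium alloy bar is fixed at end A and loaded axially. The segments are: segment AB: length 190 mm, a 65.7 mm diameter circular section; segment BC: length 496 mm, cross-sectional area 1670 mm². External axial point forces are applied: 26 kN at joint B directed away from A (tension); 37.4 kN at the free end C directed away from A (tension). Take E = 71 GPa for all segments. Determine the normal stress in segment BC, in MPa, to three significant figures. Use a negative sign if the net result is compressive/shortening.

Internal axial forces (sectioning from the free end, tension +): N_BC = 37.4 kN, N_AB = 63.4 kN.
σ_BC = N_BC/A_BC = 37400/1670 = 22.4 MPa.

22.4 MPa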